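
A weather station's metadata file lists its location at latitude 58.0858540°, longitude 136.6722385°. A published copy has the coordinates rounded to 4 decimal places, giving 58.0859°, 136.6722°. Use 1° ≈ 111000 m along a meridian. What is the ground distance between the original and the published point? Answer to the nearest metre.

6 metres

Δlat = 58.0858540 − 58.0859 = -0.0000460°; Δlon = 136.6722385 − 136.6722 = +0.0000385°.
North–south shift: -0.0000460 × 111000 = -5.106 m.
E–W at 58.0859°: 0.0000385° × 111000 × cos 58.0859° = 0.0000385 × 111000 × 0.5286 ≈ 2.25917 m.
Distance: √(5.106² + 2.25917²) ≈ 5.58347 m.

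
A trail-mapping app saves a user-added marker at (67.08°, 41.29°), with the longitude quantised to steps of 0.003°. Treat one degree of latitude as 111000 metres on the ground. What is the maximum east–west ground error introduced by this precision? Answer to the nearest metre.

With a 0.003° grid the true value lies within half a step, ±0.003°/2 = ±0.0015°, of the stored one.
One degree of longitude at 67.08° is 111000 × cos 67.08° ≈ 111000 × 0.3894 = 43228.4 m.
Maximum E–W displacement: 0.0015 × 43228.4 = 64.8427 m.

65 metres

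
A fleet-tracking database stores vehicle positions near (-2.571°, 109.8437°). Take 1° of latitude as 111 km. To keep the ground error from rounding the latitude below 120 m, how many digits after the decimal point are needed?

3 decimal places

One degree of latitude covers 111000 m.
N decimal places → at most half a unit in the last place, 0.5 × 10⁻ᴺ° = 111000/2 × 10⁻ᴺ m.
Setting 55500 × 10⁻ᴺ ≤ 120 gives 10ᴺ ≥ 462.5, i.e. N ≥ 2.67.
So 3 decimal places suffice (55.5 m); 2 would allow up to 555 m.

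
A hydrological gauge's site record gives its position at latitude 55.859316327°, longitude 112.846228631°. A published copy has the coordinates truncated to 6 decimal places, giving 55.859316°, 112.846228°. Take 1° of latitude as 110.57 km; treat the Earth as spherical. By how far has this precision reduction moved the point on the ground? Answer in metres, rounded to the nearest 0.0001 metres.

0.0533 metres

Δlat = 55.859316327 − 55.859316 = +0.000000327°; Δlon = 112.846228631 − 112.846228 = +0.000000631°.
North–south shift: 0.000000327 × 110570 = 0.0361564 m.
East–west at this latitude: 0.000000631° × 110570 × cos 55.8593° ≈ 0.000000631 × 62054.9 = 0.0391566 m.
Distance: √(0.0361564² + 0.0391566²) ≈ 0.0532966 m.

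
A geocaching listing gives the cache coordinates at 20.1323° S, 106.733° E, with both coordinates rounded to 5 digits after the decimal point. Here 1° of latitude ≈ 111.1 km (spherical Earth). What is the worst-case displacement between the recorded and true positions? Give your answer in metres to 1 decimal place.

Rounding to 5 decimal places leaves each coordinate within ±5e-06° of the true value.
N–S: 5e-06° × 111100 m/° = 0.5555 m.
Longitude error → 5e-06 × 111100 × cos 20.1323° = 5e-06 × 111100 × 0.9389 ≈ 0.521559 m.
Worst case both components are at the extreme and orthogonal: √(0.5555² + 0.521559²) ≈ 0.761974 m.

0.8 metres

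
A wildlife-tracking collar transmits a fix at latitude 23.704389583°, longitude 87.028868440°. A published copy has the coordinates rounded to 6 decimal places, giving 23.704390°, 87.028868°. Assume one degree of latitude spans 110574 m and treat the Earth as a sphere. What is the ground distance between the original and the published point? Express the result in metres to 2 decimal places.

0.06 metres

Δlat = 23.704389583 − 23.704390 = -0.000000417°; Δlon = 87.028868440 − 87.028868 = +0.000000440°.
N–S: -0.000000417° × 110574 m/° = -0.0461094 m.
E–W at 23.7044°: 0.000000440° × 110574 × cos 23.7044° = 0.000000440 × 110574 × 0.9156 ≈ 0.0445478 m.
Hypotenuse of the two orthogonal shifts: √(0.0461094² + 0.0445478²) = 0.0641138 m.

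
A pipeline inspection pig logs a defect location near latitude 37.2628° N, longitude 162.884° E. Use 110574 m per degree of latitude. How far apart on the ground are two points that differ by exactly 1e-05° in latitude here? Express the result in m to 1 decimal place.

Along a meridian 1e-05° is 1e-05 × 110574 = 1.10574 m.

1.1 m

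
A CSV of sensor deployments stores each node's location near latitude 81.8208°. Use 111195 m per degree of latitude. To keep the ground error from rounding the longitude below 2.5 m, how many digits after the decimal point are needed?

4 decimal places

At 81.8208° one degree of longitude covers 111195 × cos 81.8208° ≈ 111195 × 0.1423 ≈ 15819.7 m.
N decimal places → at most half a unit in the last place, 0.5 × 10⁻ᴺ° = 15819.7/2 × 10⁻ᴺ m.
Setting 7909.83 × 10⁻ᴺ ≤ 2.5 gives 10ᴺ ≥ 3164, i.e. N ≥ 3.50.
At 3 places the error can reach 7.91 m, but 4 places keeps it to 0.791 m.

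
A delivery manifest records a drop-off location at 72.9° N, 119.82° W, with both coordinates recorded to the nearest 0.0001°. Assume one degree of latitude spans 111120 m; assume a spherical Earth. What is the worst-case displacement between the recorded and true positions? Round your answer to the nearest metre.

6 metres

Rounding to 4 decimal places leaves each coordinate within ±5e-05° of the true value.
Latitude error → 5e-05 × 111120 = 5.556 m along the meridian.
E–W at 72.9°: 5e-05° × 111120 × cos 72.9° = 5e-05 × 111120 × 0.2940 ≈ 1.63369 m.
Combining orthogonally: (5.556² + 1.63369²)^½ ≈ 5.79121 m.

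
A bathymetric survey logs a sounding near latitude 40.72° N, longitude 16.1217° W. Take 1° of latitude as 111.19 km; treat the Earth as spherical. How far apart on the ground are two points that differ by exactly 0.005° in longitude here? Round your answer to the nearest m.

421 m

0.005° of longitude at 40.72° is 0.005 × 111190 × cos 40.72° ≈ 0.005 × 84271.6 = 421.358 m.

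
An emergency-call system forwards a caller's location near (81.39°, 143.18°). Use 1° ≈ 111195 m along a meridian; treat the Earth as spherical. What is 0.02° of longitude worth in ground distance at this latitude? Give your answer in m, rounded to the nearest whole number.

333 m

One degree of longitude here spans 111195 × cos 81.39° = 111195 × 0.1497 ≈ 16646.8 m; 0.02° of that is 332.935 m.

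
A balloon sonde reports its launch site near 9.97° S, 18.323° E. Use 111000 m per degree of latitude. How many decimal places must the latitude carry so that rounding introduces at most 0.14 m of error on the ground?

6

One degree of latitude covers 111000 m.
With N decimal places the half-ulp bound is 0.5·10⁻ᴺ°, or 0.5·10⁻ᴺ × 111000 m on the ground.
Need 0.5 × 111000 × 10⁻ᴺ ≤ 0.14 → 10⁻ᴺ ≤ 2.523e-06, so N ≥ 5.60.
At 5 places the error can reach 0.555 m, but 6 places keeps it to 0.0555 m.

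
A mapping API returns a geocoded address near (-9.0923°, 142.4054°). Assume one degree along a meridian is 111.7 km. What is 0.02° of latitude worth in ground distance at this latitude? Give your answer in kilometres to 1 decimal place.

0.02° × 111700 m/° = 2234 m.
That is 2234 m = 2.234 km.

2.2 kilometres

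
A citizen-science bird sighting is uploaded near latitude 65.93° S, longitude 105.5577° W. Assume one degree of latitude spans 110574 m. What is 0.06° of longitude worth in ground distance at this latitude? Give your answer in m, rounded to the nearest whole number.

0.06° of longitude at 65.93° is 0.06 × 110574 × cos 65.93° ≈ 0.06 × 45097.9 = 2705.87 m.

2706 m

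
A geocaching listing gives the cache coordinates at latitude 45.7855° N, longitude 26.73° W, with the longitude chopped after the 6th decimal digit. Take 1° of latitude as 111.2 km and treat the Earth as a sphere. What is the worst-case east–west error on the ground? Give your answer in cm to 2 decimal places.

Truncating at 6 decimal places can drop up to a full unit in the last place, so the longitude may be off by as much as 1e-06°.
Parallels shrink by cos φ, so at 45.7855° a degree of longitude is 111200 × 0.6973 ≈ 77544.9 m.
Maximum E–W displacement: 1e-06 × 77544.9 = 0.0775449 m.
That is 0.0775449 m = 7.7545 cm.

7.75 cm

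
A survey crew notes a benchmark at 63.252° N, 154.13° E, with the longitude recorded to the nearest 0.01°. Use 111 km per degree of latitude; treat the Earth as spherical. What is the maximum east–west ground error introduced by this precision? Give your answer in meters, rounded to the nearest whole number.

Rounding to 2 decimal places leaves the longitude within ±0.005° of the true value.
At latitude 63.252° a degree of longitude spans 111000 m × cos 63.252° = 111000 × 0.4501 ≈ 49957.5 m.
Maximum E–W displacement: 0.005 × 49957.5 = 249.787 m.

250 meters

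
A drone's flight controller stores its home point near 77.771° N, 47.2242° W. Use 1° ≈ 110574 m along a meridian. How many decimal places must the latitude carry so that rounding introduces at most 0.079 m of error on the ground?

One degree of latitude covers 110574 m.
N decimal places → at most half a unit in the last place, 0.5 × 10⁻ᴺ° = 110574/2 × 10⁻ᴺ m.
Setting 55287 × 10⁻ᴺ ≤ 0.079 gives 10ᴺ ≥ 6.998e+05, i.e. N ≥ 5.84.
N = 5 would give 0.553 m (too coarse); N = 6 gives 0.0553 m ≤ 0.079 m.

6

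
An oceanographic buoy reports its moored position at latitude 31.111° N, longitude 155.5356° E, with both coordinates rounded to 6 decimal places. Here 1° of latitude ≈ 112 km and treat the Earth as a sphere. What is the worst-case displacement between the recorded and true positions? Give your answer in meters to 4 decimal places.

Rounding to 6 decimal places leaves each coordinate within ±5e-07° of the true value.
N–S: 5e-07° × 112000 m/° = 0.056 m.
E–W at 31.111°: 5e-07° × 112000 × cos 31.111° = 5e-07 × 112000 × 0.8562 ≈ 0.0479454 m.
The two errors are perpendicular, so the maximum displacement is √(0.056² + 0.0479454²) ≈ 0.0737208 m.

0.0737 meters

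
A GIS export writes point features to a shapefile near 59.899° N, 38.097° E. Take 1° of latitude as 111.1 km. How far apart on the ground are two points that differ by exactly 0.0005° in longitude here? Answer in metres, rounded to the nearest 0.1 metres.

At 59.899° a degree of longitude is 111100 × cos 59.899° ≈ 55719.5 m, so 0.0005° corresponds to 27.8598 m.

27.9 metres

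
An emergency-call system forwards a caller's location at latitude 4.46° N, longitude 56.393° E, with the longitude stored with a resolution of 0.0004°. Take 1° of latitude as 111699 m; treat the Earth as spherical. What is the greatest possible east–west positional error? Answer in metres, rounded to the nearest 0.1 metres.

With a 0.0004° grid the true value lies within half a step, ±0.0004°/2 = ±0.0002°, of the stored one.
Parallels shrink by cos φ, so at 4.46° a degree of longitude is 111699 × 0.9970 ≈ 111361 m.
East–west error: 0.0002° × 111361 m/° ≈ 22.2722 m.

22.3 metres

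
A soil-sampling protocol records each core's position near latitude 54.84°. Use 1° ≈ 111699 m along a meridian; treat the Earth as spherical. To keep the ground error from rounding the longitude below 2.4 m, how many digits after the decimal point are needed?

5

At 54.84° one degree of longitude covers 111699 × cos 54.84° ≈ 111699 × 0.5759 ≈ 64323.2 m.
Rounding to N decimal places gives at most 0.5 × 10⁻ᴺ degrees of error, i.e. 0.5 × 10⁻ᴺ × 64323.2 m.
Need 0.5 × 64323.2 × 10⁻ᴺ ≤ 2.4 → 10⁻ᴺ ≤ 7.462e-05, so N ≥ 4.13.
At 4 places the error can reach 3.22 m, but 5 places keeps it to 0.322 m.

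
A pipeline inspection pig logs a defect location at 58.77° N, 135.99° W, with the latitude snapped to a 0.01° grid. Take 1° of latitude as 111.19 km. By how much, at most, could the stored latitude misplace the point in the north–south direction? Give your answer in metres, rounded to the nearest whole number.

With a 0.01° grid the true value lies within half a step, ±0.01°/2 = ±0.005°, of the stored one.
North–south distance: 0.005° × 111190 m/° = 555.95 m.

556 metres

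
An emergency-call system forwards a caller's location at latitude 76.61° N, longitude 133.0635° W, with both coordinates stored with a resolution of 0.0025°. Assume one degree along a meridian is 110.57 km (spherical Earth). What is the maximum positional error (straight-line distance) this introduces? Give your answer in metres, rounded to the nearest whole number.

With a 0.0025° grid the true value lies within half a step, ±0.0025°/2 = ±0.00125°, of the stored one.
N–S: 0.00125° × 110570 m/° = 138.213 m.
Longitude error → 0.00125 × 110570 × cos 76.61° = 0.00125 × 110570 × 0.2316 ≈ 32.007 m.
Worst case both components are at the extreme and orthogonal: √(138.213² + 32.007²) ≈ 141.87 m.

142 metres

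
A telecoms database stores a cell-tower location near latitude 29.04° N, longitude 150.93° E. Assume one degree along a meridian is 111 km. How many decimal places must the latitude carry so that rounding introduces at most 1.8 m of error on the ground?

5

One degree of latitude covers 111000 m.
Rounding to N decimal places gives at most 0.5 × 10⁻ᴺ degrees of error, i.e. 0.5 × 10⁻ᴺ × 111000 m.
Need 0.5 × 111000 × 10⁻ᴺ ≤ 1.8 → 10⁻ᴺ ≤ 3.243e-05, so N ≥ 4.49.
So 5 decimal places suffice (0.555 m); 4 would allow up to 5.55 m.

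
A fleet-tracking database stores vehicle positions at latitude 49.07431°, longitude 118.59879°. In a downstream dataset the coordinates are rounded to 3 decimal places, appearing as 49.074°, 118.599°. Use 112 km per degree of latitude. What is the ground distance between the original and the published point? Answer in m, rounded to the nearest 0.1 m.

The latitude changed by +0.00031° and the longitude by -0.00021°.
North–south shift: 0.00031 × 112000 = 34.72 m.
East–west at this latitude: -0.00021° × 112000 × cos 49.074° ≈ -0.00021 × 73369.4 = -15.4076 m.
Hypotenuse of the two orthogonal shifts: √(34.72² + 15.4076²) = 37.9851 m.

38.0 m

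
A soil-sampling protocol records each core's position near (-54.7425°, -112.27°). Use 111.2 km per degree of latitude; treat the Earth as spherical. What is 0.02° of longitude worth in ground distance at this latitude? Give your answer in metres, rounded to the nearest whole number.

1284 metres

One degree of longitude here spans 111200 × cos 54.7425° = 111200 × 0.5773 ≈ 64190.4 m; 0.02° of that is 1283.81 m.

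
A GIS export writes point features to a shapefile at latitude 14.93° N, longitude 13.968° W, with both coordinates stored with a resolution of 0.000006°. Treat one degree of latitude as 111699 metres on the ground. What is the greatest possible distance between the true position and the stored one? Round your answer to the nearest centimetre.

47 centimetres

With a 0.000006° grid the true value lies within half a step, ±0.000006°/2 = ±3e-06°, of the stored one.
North–south component: 3e-06° × 111699 = 0.335097 m.
E–W at 14.93°: 3e-06° × 111699 × cos 14.93° = 3e-06 × 111699 × 0.9662 ≈ 0.323785 m.
Combining orthogonally: (0.335097² + 0.323785²)^½ ≈ 0.465968 m.
That is 0.465968 m = 46.597 cm.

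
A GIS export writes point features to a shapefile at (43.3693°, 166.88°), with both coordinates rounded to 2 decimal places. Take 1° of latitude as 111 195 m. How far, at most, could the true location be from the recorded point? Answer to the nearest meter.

687 meters

Rounding to 2 decimal places leaves each coordinate within ±0.005° of the true value.
North–south component: 0.005° × 111195 = 555.975 m.
Longitude error → 0.005 × 111195 × cos 43.3693° = 0.005 × 111195 × 0.7269 ≈ 404.162 m.
Combining orthogonally: (555.975² + 404.162²)^½ ≈ 687.354 m.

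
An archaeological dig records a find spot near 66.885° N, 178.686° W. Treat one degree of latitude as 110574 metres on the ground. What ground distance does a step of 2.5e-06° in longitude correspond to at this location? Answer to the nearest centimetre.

11 centimetres

2.5e-06° of longitude at 66.885° is 2.5e-06 × 110574 × cos 66.885° ≈ 2.5e-06 × 43408.9 = 0.108522 m.
That is 0.108522 m = 10.852 cm.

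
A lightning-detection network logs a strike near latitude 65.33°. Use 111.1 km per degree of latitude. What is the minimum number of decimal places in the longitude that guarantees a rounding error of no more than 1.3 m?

At 65.33° one degree of longitude covers 111100 × cos 65.33° ≈ 111100 × 0.4174 ≈ 46372.2 m.
With N decimal places the half-ulp bound is 0.5·10⁻ᴺ°, or 0.5·10⁻ᴺ × 46372.2 m on the ground.
Need 0.5 × 46372.2 × 10⁻ᴺ ≤ 1.3 → 10⁻ᴺ ≤ 5.607e-05, so N ≥ 4.25.
So 5 decimal places suffice (0.232 m); 4 would allow up to 2.32 m.

5 decimal places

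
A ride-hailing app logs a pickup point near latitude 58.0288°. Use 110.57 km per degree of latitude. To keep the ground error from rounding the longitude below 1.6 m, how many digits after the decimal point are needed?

5

At 58.0288° one degree of longitude covers 110570 × cos 58.0288° ≈ 110570 × 0.5295 ≈ 58546 m.
Rounding to N decimal places gives at most 0.5 × 10⁻ᴺ degrees of error, i.e. 0.5 × 10⁻ᴺ × 58546 m.
Need 0.5 × 58546 × 10⁻ᴺ ≤ 1.6 → 10⁻ᴺ ≤ 5.466e-05, so N ≥ 4.26.
At 4 places the error can reach 2.93 m, but 5 places keeps it to 0.293 m.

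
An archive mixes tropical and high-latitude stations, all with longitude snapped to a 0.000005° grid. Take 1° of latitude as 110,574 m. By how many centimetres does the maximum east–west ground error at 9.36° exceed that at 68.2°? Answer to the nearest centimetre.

17 centimetres

With a 0.000005° grid the true value lies within half a step, ±0.000005°/2 = ±2.5e-06°, of the stored one.
At 9.36°: 2.5e-06° × 110574 × cos 9.36° = 2.5e-06 × 110574 × 0.9867 ≈ 0.27275 m.
Error at 68.2° = 2.5e-06° × 110574 × cos 68.2° ≈ 0.27643 × 0.3714 = 0.10266 m.
Difference: 0.27275 − 0.10266 = 0.1701 m.
That is 0.170095 m = 17.01 cm.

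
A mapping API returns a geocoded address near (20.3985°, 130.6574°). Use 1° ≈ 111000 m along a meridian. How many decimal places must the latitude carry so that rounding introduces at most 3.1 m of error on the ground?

5 decimal places

One degree of latitude covers 111000 m.
N decimal places → at most half a unit in the last place, 0.5 × 10⁻ᴺ° = 111000/2 × 10⁻ᴺ m.
Setting 55500 × 10⁻ᴺ ≤ 3.1 gives 10ᴺ ≥ 1.79e+04, i.e. N ≥ 4.25.
So 5 decimal places suffice (0.555 m); 4 would allow up to 5.55 m.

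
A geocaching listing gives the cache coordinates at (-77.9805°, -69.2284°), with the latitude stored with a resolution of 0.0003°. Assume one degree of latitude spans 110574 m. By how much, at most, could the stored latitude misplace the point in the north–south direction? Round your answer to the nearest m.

17 m

With a 0.0003° grid the true value lies within half a step, ±0.0003°/2 = ±0.00015°, of the stored one.
North–south distance: 0.00015° × 110574 m/° = 16.5861 m.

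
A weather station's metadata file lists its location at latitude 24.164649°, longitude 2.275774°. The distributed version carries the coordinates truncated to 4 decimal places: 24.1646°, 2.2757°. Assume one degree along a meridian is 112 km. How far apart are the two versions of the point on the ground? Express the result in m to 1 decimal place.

Δlat = 24.164649 − 24.1646 = +0.000049°; Δlon = 2.275774 − 2.2757 = +0.000074°.
North–south shift: 0.000049 × 112000 = 5.488 m.
East–west at this latitude: 0.000074° × 112000 × cos 24.1646° ≈ 0.000074 × 102186 = 7.56175 m.
Hypotenuse of the two orthogonal shifts: √(5.488² + 7.56175²) = 9.34335 m.

9.3 m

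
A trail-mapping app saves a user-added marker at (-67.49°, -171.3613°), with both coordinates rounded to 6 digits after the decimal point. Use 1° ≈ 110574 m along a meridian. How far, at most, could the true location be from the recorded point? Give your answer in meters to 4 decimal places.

Rounding to 6 decimal places leaves each coordinate within ±5e-07° of the true value.
North–south component: 5e-07° × 110574 = 0.055287 m.
Longitude error → 5e-07 × 110574 × cos 67.49° = 5e-07 × 110574 × 0.3828 ≈ 0.0211663 m.
The two errors are perpendicular, so the maximum displacement is √(0.055287² + 0.0211663²) ≈ 0.0592002 m.

0.0592 meters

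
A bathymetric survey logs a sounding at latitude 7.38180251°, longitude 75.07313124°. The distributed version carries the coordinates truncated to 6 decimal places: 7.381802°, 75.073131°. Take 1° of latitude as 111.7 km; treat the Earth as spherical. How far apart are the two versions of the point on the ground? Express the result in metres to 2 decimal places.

Δlat = 7.38180251 − 7.381802 = +0.00000051°; Δlon = 75.07313124 − 75.073131 = +0.00000024°.
N–S: 0.00000051° × 111700 m/° = 0.056967 m.
E–W at 7.3818°: 0.00000024° × 111700 × cos 7.3818° = 0.00000024 × 111700 × 0.9917 ≈ 0.0265858 m.
Combined displacement = (0.056967² + 0.0265858²)^½ ≈ 0.0628653 m.

0.06 metres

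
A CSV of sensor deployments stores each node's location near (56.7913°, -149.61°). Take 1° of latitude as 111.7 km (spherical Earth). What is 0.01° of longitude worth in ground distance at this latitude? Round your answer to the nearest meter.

612 meters

At 56.7913° a degree of longitude is 111700 × cos 56.7913° ≈ 61177 m, so 0.01° corresponds to 611.77 m.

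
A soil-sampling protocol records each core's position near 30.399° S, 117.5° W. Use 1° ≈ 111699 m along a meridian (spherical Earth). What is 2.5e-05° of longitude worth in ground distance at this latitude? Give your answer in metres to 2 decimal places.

2.41 metres

At 30.399° a degree of longitude is 111699 × cos 30.399° ≈ 96342.9 m, so 2.5e-05° corresponds to 2.40857 m.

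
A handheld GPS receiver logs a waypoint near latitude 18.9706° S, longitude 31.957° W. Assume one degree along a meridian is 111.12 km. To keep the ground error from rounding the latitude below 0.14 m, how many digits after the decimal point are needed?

6

One degree of latitude covers 111120 m.
N decimal places → at most half a unit in the last place, 0.5 × 10⁻ᴺ° = 111120/2 × 10⁻ᴺ m.
Need 0.5 × 111120 × 10⁻ᴺ ≤ 0.14 → 10⁻ᴺ ≤ 2.520e-06, so N ≥ 5.60.
So 6 decimal places suffice (0.0556 m); 5 would allow up to 0.556 m.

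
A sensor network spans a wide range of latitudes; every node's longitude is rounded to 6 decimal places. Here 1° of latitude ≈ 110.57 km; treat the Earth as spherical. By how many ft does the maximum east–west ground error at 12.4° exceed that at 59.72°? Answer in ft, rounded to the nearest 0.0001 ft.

Rounding to 6 decimal places leaves the longitude within ±5e-07° of the true value.
At 12.4°: 5e-07° × 110570 × cos 12.4° = 5e-07 × 110570 × 0.9767 ≈ 0.053995 m.
Error at 59.72° = 5e-07° × 110570 × cos 59.72° ≈ 0.055285 × 0.5042 = 0.027876 m.
So the lower-latitude error exceeds the higher by 0.053995 − 0.027876 = 0.026119 m.
In feet: 0.0261192 m ÷ 0.3048 ≈ 0.085693 ft.

0.0857 ft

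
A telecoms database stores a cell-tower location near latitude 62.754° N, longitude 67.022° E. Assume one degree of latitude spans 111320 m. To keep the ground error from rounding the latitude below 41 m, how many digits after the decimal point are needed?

4

One degree of latitude covers 111320 m.
With N decimal places the half-ulp bound is 0.5·10⁻ᴺ°, or 0.5·10⁻ᴺ × 111320 m on the ground.
Setting 55660 × 10⁻ᴺ ≤ 41 gives 10ᴺ ≥ 1358, i.e. N ≥ 3.13.
At 3 places the error can reach 55.7 m, but 4 places keeps it to 5.57 m.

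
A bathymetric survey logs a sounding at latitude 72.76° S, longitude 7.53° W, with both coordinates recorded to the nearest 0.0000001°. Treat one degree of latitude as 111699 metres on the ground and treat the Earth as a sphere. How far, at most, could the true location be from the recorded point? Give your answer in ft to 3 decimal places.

Rounding to 7 decimal places leaves each coordinate within ±5e-08° of the true value.
N–S: 5e-08° × 111699 m/° = 0.00558495 m.
Longitude error → 5e-08 × 111699 × cos 72.76° = 5e-08 × 111699 × 0.2964 ≈ 0.00165524 m.
Worst case both components are at the extreme and orthogonal: √(0.00558495² + 0.00165524²) ≈ 0.00582507 m.
Converting: 0.00582507 m × 3.2808 ft/m ≈ 0.019111 ft.

0.019 ft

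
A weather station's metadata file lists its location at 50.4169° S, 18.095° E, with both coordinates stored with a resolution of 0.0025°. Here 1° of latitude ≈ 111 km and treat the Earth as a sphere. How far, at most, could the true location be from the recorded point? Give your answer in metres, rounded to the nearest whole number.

165 metres

With a 0.0025° grid the true value lies within half a step, ±0.0025°/2 = ±0.00125°, of the stored one.
North–south component: 0.00125° × 111000 = 138.75 m.
East–west component at 50.4169°: 0.00125° × 111000 × cos 50.4169° ≈ 0.00125 × 70728.8 ≈ 88.411 m.
Worst case both components are at the extreme and orthogonal: √(138.75² + 88.411²) ≈ 164.524 m.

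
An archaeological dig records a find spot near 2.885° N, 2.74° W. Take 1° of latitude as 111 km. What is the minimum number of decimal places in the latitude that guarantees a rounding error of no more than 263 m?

3

One degree of latitude covers 111000 m.
N decimal places → at most half a unit in the last place, 0.5 × 10⁻ᴺ° = 111000/2 × 10⁻ᴺ m.
Need 0.5 × 111000 × 10⁻ᴺ ≤ 263 → 10⁻ᴺ ≤ 4.739e-03, so N ≥ 2.32.
N = 2 would give 555 m (too coarse); N = 3 gives 55.5 m ≤ 263 m.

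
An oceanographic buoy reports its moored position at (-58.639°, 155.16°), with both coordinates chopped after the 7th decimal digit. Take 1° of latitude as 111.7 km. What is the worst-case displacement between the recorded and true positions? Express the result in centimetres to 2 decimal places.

1.26 centimetres

Truncating at 7 decimal places can drop up to a full unit in the last place, so each coordinate may be off by as much as 1e-07°.
N–S: 1e-07° × 111700 m/° = 0.01117 m.
E–W at 58.639°: 1e-07° × 111700 × cos 58.639° = 1e-07 × 111700 × 0.5204 ≈ 0.00581319 m.
Combining orthogonally: (0.01117² + 0.00581319²)^½ ≈ 0.0125921 m.
That is 0.0125921 m = 1.2592 cm.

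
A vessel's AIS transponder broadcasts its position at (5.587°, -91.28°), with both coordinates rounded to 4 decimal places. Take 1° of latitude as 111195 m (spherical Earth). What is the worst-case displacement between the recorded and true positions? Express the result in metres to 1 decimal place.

Rounding to 4 decimal places leaves each coordinate within ±5e-05° of the true value.
Latitude error → 5e-05 × 111195 = 5.55975 m along the meridian.
East–west component at 5.587°: 5e-05° × 111195 × cos 5.587° ≈ 5e-05 × 110667 ≈ 5.53334 m.
Combining orthogonally: (5.55975² + 5.53334²)^½ ≈ 7.84402 m.

7.8 metres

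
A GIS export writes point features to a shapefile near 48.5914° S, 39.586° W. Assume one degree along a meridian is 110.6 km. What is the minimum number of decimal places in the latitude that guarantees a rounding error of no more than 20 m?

4

One degree of latitude covers 110600 m.
With N decimal places the half-ulp bound is 0.5·10⁻ᴺ°, or 0.5·10⁻ᴺ × 110600 m on the ground.
Need 0.5 × 110600 × 10⁻ᴺ ≤ 20 → 10⁻ᴺ ≤ 3.617e-04, so N ≥ 3.44.
So 4 decimal places suffice (5.53 m); 3 would allow up to 55.3 m.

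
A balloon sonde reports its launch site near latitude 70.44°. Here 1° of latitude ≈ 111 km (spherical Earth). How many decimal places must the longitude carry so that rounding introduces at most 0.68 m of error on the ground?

5

At 70.44° one degree of longitude covers 111000 × cos 70.44° ≈ 111000 × 0.3348 ≈ 37162.1 m.
Rounding to N decimal places gives at most 0.5 × 10⁻ᴺ degrees of error, i.e. 0.5 × 10⁻ᴺ × 37162.1 m.
Need 0.5 × 37162.1 × 10⁻ᴺ ≤ 0.68 → 10⁻ᴺ ≤ 3.660e-05, so N ≥ 4.44.
At 4 places the error can reach 1.86 m, but 5 places keeps it to 0.186 m.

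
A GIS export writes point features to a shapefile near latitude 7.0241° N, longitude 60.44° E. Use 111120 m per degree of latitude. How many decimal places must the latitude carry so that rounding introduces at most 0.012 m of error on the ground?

One degree of latitude covers 111120 m.
With N decimal places the half-ulp bound is 0.5·10⁻ᴺ°, or 0.5·10⁻ᴺ × 111120 m on the ground.
Setting 55560 × 10⁻ᴺ ≤ 0.012 gives 10ᴺ ≥ 4.63e+06, i.e. N ≥ 6.67.
N = 6 would give 0.0556 m (too coarse); N = 7 gives 0.00556 m ≤ 0.012 m.

7 decimal places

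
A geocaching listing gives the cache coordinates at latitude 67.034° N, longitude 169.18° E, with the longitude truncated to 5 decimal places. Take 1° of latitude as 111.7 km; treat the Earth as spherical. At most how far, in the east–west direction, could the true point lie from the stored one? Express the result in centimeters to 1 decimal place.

43.6 centimeters

Truncating at 5 decimal places can drop up to a full unit in the last place, so the longitude may be off by as much as 1e-05°.
At latitude 67.034° a degree of longitude spans 111700 m × cos 67.034° = 111700 × 0.3902 ≈ 43583.6 m.
East–west error: 1e-05° × 43583.6 m/° ≈ 0.435836 m.
That is 0.435836 m = 43.584 cm.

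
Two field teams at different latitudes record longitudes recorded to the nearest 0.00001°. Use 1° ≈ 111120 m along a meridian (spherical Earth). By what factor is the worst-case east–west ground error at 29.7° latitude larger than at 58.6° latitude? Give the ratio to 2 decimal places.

Rounding to 5 decimal places leaves the longitude within ±5e-06° of the true value.
At 29.7°: 5e-06° × 111120 × cos 29.7° = 5e-06 × 111120 × 0.8686 ≈ 0.48261 m.
At 58.6°: 5e-06° × 111120 × cos 58.6° = 5e-06 × 111120 × 0.5210 ≈ 0.28947 m.
The ratio reduces to cos 29.7° / cos 58.6° = 0.8686/0.5210 ≈ 1.6672.

1.67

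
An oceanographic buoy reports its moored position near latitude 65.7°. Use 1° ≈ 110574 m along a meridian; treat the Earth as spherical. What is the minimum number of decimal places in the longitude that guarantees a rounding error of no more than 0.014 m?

7 decimal places

At 65.7° one degree of longitude covers 110574 × cos 65.7° ≈ 110574 × 0.4115 ≈ 45502.8 m.
Rounding to N decimal places gives at most 0.5 × 10⁻ᴺ degrees of error, i.e. 0.5 × 10⁻ᴺ × 45502.8 m.
Need 0.5 × 45502.8 × 10⁻ᴺ ≤ 0.014 → 10⁻ᴺ ≤ 6.153e-07, so N ≥ 6.21.
At 6 places the error can reach 0.0228 m, but 7 places keeps it to 0.00228 m.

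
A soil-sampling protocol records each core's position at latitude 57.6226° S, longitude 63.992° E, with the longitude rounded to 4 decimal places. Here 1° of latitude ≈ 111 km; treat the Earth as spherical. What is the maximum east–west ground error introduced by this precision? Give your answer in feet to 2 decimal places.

Rounding to 4 decimal places leaves the longitude within ±5e-05° of the true value.
One degree of longitude at 57.6226° is 111000 × cos 57.6226° ≈ 111000 × 0.5355 = 59439.8 m.
East–west error: 5e-05° × 59439.8 m/° ≈ 2.97199 m.
Converting: 2.97199 m × 3.2808 ft/m ≈ 9.7506 ft.

9.75 feet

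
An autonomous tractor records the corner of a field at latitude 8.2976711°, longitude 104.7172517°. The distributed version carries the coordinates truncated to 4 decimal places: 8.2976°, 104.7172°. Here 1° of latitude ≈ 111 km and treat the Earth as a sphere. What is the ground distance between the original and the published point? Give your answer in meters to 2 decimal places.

Δlat = 8.2976711 − 8.2976 = +0.0000711°; Δlon = 104.7172517 − 104.7172 = +0.0000517°.
North–south shift: 0.0000711 × 111000 = 7.8921 m.
E–W at 8.2976°: 0.0000517° × 111000 × cos 8.2976° = 0.0000517 × 111000 × 0.9895 ≈ 5.67863 m.
Hypotenuse of the two orthogonal shifts: √(7.8921² + 5.67863²) = 9.72276 m.

9.72 meters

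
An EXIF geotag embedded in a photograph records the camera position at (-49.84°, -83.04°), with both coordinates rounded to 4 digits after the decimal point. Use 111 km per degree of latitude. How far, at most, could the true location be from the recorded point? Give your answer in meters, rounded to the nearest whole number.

Rounding to 4 decimal places leaves each coordinate within ±5e-05° of the true value.
North–south component: 5e-05° × 111000 = 5.55 m.
Longitude error → 5e-05 × 111000 × cos 49.84° = 5e-05 × 111000 × 0.6449 ≈ 3.57933 m.
Worst case both components are at the extreme and orthogonal: √(5.55² + 3.57933²) ≈ 6.6041 m.

7 meters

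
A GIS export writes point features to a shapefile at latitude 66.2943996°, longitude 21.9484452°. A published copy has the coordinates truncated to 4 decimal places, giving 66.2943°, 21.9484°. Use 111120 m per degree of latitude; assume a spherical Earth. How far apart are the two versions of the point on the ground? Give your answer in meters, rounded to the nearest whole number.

11 meters

The latitude changed by +0.0000996° and the longitude by +0.0000452°.
N–S: 0.0000996° × 111120 m/° = 11.0676 m.
East–west at this latitude: 0.0000452° × 111120 × cos 66.2943° ≈ 0.0000452 × 44674.6 = 2.01929 m.
Distance: √(11.0676² + 2.01929²) ≈ 11.2503 m.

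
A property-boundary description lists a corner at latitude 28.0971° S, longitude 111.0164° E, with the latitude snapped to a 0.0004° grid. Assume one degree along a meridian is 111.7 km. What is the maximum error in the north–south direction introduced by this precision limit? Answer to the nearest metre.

22 metres

With a 0.0004° grid the true value lies within half a step, ±0.0004°/2 = ±0.0002°, of the stored one.
North–south distance: 0.0002° × 111700 m/° = 22.34 m.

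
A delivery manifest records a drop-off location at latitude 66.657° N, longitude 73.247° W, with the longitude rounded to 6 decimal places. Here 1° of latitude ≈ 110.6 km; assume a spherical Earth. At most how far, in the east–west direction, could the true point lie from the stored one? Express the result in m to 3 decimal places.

Rounding to 6 decimal places leaves the longitude within ±5e-07° of the true value.
Parallels shrink by cos φ, so at 66.657° a degree of longitude is 110600 × 0.3962 ≈ 43823.6 m.
So at most 5e-07° × 43823.6 ≈ 0.0219118 m east–west.

0.022 m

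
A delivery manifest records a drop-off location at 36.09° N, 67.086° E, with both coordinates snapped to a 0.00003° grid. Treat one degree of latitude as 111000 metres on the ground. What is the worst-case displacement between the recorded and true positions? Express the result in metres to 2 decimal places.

With a 0.00003° grid the true value lies within half a step, ±0.00003°/2 = ±1.5e-05°, of the stored one.
N–S: 1.5e-05° × 111000 m/° = 1.665 m.
E–W at 36.09°: 1.5e-05° × 111000 × cos 36.09° = 1.5e-05 × 111000 × 0.8081 ≈ 1.34547 m.
The two errors are perpendicular, so the maximum displacement is √(1.665² + 1.34547²) ≈ 2.14068 m.

2.14 metres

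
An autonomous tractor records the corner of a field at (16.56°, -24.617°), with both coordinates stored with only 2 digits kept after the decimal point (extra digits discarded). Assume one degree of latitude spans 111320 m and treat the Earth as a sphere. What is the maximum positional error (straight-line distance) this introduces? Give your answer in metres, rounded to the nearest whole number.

Truncating at 2 decimal places can drop up to a full unit in the last place, so each coordinate may be off by as much as 0.01°.
Latitude error → 0.01 × 111320 = 1113.2 m along the meridian.
East–west component at 16.56°: 0.01° × 111320 × cos 16.56° ≈ 0.01 × 106703 ≈ 1067.03 m.
The two errors are perpendicular, so the maximum displacement is √(1113.2² + 1067.03²) ≈ 1542 m.

1542 metres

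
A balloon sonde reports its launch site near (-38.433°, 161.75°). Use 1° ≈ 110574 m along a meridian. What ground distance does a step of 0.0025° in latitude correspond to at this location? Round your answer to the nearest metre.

Along a meridian 0.0025° is 0.0025 × 110574 = 276.435 m.

276 metres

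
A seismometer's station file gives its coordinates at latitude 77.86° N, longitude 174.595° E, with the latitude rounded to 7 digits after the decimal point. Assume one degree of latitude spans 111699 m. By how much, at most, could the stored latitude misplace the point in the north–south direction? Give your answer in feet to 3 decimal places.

Rounding to 7 decimal places leaves the latitude within ±5e-08° of the true value.
North–south distance: 5e-08° × 111699 m/° = 0.00558495 m.
Converting: 0.00558495 m × 3.2808 ft/m ≈ 0.018323 ft.

0.018 feet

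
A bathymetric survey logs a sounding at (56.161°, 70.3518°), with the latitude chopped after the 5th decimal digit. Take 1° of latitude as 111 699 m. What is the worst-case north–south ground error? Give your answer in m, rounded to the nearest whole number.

Truncating at 5 decimal places can drop up to a full unit in the last place, so the latitude may be off by as much as 1e-05°.
So the N–S error is at most 1e-05 × 111699 = 1.11699 m.

1 m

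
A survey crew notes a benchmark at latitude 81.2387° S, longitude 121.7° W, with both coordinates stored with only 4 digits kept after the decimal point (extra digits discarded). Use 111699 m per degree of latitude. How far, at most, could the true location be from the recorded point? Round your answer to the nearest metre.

11 metres

Truncating at 4 decimal places can drop up to a full unit in the last place, so each coordinate may be off by as much as 0.0001°.
N–S: 0.0001° × 111699 m/° = 11.1699 m.
Longitude error → 0.0001 × 111699 × cos 81.2387° = 0.0001 × 111699 × 0.1523 ≈ 1.70138 m.
Worst case both components are at the extreme and orthogonal: √(11.1699² + 1.70138²) ≈ 11.2987 m.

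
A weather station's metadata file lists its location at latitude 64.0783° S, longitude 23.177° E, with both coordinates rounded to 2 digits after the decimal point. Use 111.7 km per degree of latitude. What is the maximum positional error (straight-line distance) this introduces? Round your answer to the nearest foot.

Rounding to 2 decimal places leaves each coordinate within ±0.005° of the true value.
N–S: 0.005° × 111700 m/° = 558.5 m.
E–W at 64.0783°: 0.005° × 111700 × cos 64.0783° = 0.005 × 111700 × 0.4371 ≈ 244.144 m.
Combining orthogonally: (558.5² + 244.144²)^½ ≈ 609.531 m.
Converting: 609.531 m × 3.2808 ft/m ≈ 1999.8 ft.

2000 feet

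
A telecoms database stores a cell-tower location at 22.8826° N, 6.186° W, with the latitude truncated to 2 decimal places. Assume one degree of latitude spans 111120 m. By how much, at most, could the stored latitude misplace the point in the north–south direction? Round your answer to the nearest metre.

Truncating at 2 decimal places can drop up to a full unit in the last place, so the latitude may be off by as much as 0.01°.
North–south distance: 0.01° × 111120 m/° = 1111.2 m.

1111 metres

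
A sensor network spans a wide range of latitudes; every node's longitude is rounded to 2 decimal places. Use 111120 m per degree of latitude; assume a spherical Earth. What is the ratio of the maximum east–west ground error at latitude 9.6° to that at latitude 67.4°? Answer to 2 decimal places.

Rounding to 2 decimal places leaves the longitude within ±0.005° of the true value.
At 9.6°: 0.005° × 111120 × cos 9.6° = 0.005 × 111120 × 0.9860 ≈ 547.82 m.
At 67.4°: 0.005° × 111120 × cos 67.4° = 0.005 × 111120 × 0.3843 ≈ 213.51 m.
Ratio: 547.82 / 213.51 = cos 9.6° / cos 67.4° ≈ 2.5657.

2.57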